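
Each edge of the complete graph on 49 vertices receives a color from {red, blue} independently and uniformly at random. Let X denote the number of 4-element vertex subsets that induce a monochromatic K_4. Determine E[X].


Let X = Σ_S X_S over the C(49, 4) = 211876 subsets S of size 4, where X_S = 1 if the K_4 on S is monochromatic.
For a fixed S, the K_4 on S has C(4, 2) = 6 edges. P[all 6 edges red] = (1/2)^6, and likewise for blue, so P[monochromatic] = 2·(1/2)^6 = 2^{1 − 6} = 1/32.
By linearity: E[X] = C(49, 4) · 2^{1 − 6} = 211876 · 1/32 = 52969/8.
Numerically: E[X] ≈ 6621.1250.

E[X] = C(49,4)·2^(1−C(4,2)) = 52969/8 ≈ 6621.1250.


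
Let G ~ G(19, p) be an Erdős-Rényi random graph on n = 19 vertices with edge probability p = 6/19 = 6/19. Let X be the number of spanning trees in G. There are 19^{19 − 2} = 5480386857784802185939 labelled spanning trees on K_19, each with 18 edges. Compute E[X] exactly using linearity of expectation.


K_19 has 19^{19 − 2} = 5480386857784802185939 labelled spanning trees.
For each such spanning tree H, let X_H = 1 if all 18 edges of H are present in G. Then P[X_H = 1] = p^{18} = (6/19)^{18} = 101559956668416/104127350297911241532841.
Summing the indicators: E[X] = Σ_H E[X_H] = 5480386857784802185939 · p^{18} = 5480386857784802185939 · 101559956668416/104127350297911241532841 = 101559956668416/19.
Numerically: E[X] ≈ 5.3453e+12.

E[X] = 5480386857784802185939 · (6/19)^{18} = 101559956668416/19 ≈ 5.3453e+12.


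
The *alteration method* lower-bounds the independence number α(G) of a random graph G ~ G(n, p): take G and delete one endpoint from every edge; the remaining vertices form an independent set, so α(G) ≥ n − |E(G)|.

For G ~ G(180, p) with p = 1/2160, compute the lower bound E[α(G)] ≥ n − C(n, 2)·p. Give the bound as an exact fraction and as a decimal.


E[|E(G)|] = C(180, 2)·p = 16110 · (1/2160) = 179/24.
E[α(G)] ≥ n − E[|E(G)|] = 180 − 179/24 = 4141/24.
Numerically: ≈ 172.542.
(This is only a lower bound; the true E[α(G)] may be larger.)

E[α(G)] ≥ 4141/24 ≈ 172.542.


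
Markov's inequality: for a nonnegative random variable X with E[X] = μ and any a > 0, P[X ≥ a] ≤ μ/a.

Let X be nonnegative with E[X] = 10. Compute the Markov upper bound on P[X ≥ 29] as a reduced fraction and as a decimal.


μ = E[X] = 10, a = 29.
Markov: P[X ≥ 29] ≤ μ/a = (10)/29 = 10/29.
Numerically: ≈ 0.344828.
(Since a = 29 > μ = 10.000000, the bound 10/29 is < 1 and informative.)

P[X ≥ 29] ≤ 10/29 ≈ 0.344828.


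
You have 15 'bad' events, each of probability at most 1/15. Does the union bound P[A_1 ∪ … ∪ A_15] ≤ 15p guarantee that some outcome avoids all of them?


Union bound: P[∪_{i=1}^{15} A_i] ≤ Σ_i P[A_i] ≤ 15·p = 15·(1/15) = 1.
Numerically: 1 ≈ 1.00000.
Is 1 < 1? NO.
Since the bound 1 is ≥ 1, the union bound is uninformative here; it does NOT by itself certify existence.

15·p = 1 ≈ 1.00000; existence NOT certified by the union bound.


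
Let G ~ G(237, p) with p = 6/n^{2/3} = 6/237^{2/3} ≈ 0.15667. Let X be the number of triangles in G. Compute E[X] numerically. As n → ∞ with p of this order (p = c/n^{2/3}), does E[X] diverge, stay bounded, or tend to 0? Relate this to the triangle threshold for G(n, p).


Number of potential triangles: C(237, 3) = 2190670.
Each occurs with probability p³ ≈ (0.15667)³ ≈ 3.84553757e-03.
By linearity: E[X] = C(237, 3)·p³ ≈ 2190670 · 3.84553757e-03 ≈ 8424.303797.
Since α = 2/3 < 1, p = c/n^{2/3} ≫ 1/n is above the triangle threshold p ~ 1/n. Asymptotically E[X] ~ (c³/6)·n^{3(1−α)} = (6³/6)·n^{1} → ∞; triangles are abundant w.h.p.

E[X] ≈ 8424.303797; in regime p = Θ(1/n^{2/3}) E[X] diverges (above the triangle threshold p ~ 1/n).


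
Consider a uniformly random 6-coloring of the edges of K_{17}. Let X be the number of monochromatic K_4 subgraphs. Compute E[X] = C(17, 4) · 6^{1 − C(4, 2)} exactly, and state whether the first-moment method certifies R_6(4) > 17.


E[X] = C(17, 4) · 6^{1 − 6} = 2380 · 6^{−5} = 2380/7776.
As a reduced fraction: E[X] = 595/1944 ≈ 0.30607.
Is E[X] < 1? YES.
Since E[X] < 1, there exists a 6-coloring of K_{17} with no monochromatic K_4; hence R_6(4) > 17.

E[X] = 595/1944 ≈ 0.30607; E[X] < 1, so R_6(4) > 17.


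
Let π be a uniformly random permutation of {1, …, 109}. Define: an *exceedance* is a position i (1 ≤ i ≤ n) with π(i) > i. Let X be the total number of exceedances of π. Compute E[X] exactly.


Write X = Σ_{i=1}^{109} X_i, where X_i = 1_{π(i) > i}.
For each fixed i, π(i) is uniform over {1, …, 109} (marginal of a uniform permutation), so P[π(i) > i] = (n − i)/n. Summing: Σ_{i=1}^{109} (n − i)/n = (0 + 1 + … + 108)/109 = 109(109 − 1)/(2·109) = (109 − 1)/2.
Hence E[X] = Σ_{i=1}^{109} (109 − i)/109 = 54 ≈ 54.0000.

E[X] = 54 = 54.0000.


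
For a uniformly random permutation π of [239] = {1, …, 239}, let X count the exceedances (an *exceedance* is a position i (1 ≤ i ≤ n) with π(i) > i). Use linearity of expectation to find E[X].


Write X = Σ_{i=1}^{239} X_i, where X_i = 1_{π(i) > i}.
For each fixed i, π(i) is uniform over {1, …, 239} (marginal of a uniform permutation), so P[π(i) > i] = (n − i)/n. Summing: Σ_{i=1}^{239} (n − i)/n = (0 + 1 + … + 238)/239 = 239(239 − 1)/(2·239) = (239 − 1)/2.
Hence E[X] = Σ_{i=1}^{239} (239 − i)/239 = 119 ≈ 119.00000.

E[X] = 119 = 119.00000.


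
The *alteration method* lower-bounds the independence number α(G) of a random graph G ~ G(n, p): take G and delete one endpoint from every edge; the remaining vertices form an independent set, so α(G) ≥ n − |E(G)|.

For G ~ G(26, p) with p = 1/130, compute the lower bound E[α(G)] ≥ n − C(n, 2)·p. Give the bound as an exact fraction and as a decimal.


E[|E(G)|] = C(26, 2)·p = 325 · (1/130) = 5/2.
E[α(G)] ≥ n − E[|E(G)|] = 26 − 5/2 = 47/2.
Numerically: ≈ 23.5000.
(This is only a lower bound; the true E[α(G)] may be larger.)

E[α(G)] ≥ 47/2 ≈ 23.5000.


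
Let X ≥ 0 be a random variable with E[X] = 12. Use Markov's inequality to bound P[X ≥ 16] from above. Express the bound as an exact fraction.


μ = E[X] = 12, a = 16.
Markov: P[X ≥ 16] ≤ μ/a = (12)/16 = 3/4.
Numerically: ≈ 0.750.
(Since a = 16 > μ = 12.000, the bound 3/4 is < 1 and informative.)

P[X ≥ 16] ≤ 3/4 ≈ 0.750.


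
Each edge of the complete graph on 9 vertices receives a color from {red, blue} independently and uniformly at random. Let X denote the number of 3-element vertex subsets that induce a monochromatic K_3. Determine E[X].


Let X = Σ_S X_S over the C(9, 3) = 84 subsets S of size 3, where X_S = 1 if the K_3 on S is monochromatic.
For a fixed S, the K_3 on S has C(3, 2) = 3 edges. P[all 3 edges red] = (1/2)^3, and likewise for blue, so P[monochromatic] = 2·(1/2)^3 = 2^{1 − 3} = 1/4.
Summing: E[X] = C(9, 3) · 2^{1 − 3} = 84 · 1/4 = 21.
Numerically: E[X] ≈ 21.0000.

E[X] = C(9,3)·2^(1−C(3,2)) = 21 ≈ 21.0000.


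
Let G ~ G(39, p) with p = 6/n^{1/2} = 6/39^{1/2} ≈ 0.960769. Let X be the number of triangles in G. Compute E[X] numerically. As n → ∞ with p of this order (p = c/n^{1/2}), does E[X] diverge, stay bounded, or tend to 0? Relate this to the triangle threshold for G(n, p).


Number of potential triangles: C(39, 3) = 9139.
Each occurs with probability p³ ≈ (0.960769)³ ≈ 8.86863621e-01.
By linearity: E[X] = C(39, 3)·p³ ≈ 9139 · 8.86863621e-01 ≈ 8105.046633.
Since α = 1/2 < 1, p = c/n^{1/2} ≫ 1/n is above the triangle threshold p ~ 1/n. Asymptotically E[X] ~ (c³/6)·n^{3(1−α)} = (6³/6)·n^{1.5} → ∞; triangles are abundant w.h.p.

E[X] ≈ 8105.046633; in regime p = Θ(1/n^{1/2}) E[X] diverges (above the triangle threshold p ~ 1/n).


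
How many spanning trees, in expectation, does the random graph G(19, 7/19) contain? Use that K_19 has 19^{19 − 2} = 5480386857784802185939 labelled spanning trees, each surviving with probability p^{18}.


K_19 has 19^{19 − 2} = 5480386857784802185939 labelled spanning trees.
For each such spanning tree H, let X_H = 1 if all 18 edges of H are present in G. Then P[X_H = 1] = p^{18} = (7/19)^{18} = 1628413597910449/104127350297911241532841.
By linearity of expectation: E[X] = Σ_H E[X_H] = 5480386857784802185939 · p^{18} = 5480386857784802185939 · 1628413597910449/104127350297911241532841 = 1628413597910449/19.
Numerically: E[X] ≈ 8.5706e+13.

E[X] = 5480386857784802185939 · (7/19)^{18} = 1628413597910449/19 ≈ 8.5706e+13.


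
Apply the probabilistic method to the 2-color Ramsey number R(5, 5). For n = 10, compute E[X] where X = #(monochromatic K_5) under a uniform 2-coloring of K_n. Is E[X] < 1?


E[X] = C(10, 5) · 2^{1 − 10} = 252 · 2^{−9} = 252/512.
As a reduced fraction: E[X] = 63/128 ≈ 0.49219.
Is E[X] < 1? YES.
Since E[X] < 1, there exists a 2-coloring of K_{10} with no monochromatic K_5; hence R(5, 5) > 10.

E[X] = 63/128 ≈ 0.49219; E[X] < 1, so R(5, 5) > 10.


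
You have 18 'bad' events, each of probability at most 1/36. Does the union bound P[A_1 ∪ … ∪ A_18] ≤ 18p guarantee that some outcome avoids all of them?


Union bound: P[∪_{i=1}^{18} A_i] ≤ Σ_i P[A_i] ≤ 18·p = 18·(1/36) = 1/2.
Numerically: 1/2 ≈ 0.50000.
Is 1/2 < 1? YES.
Since P[∪ A_i] ≤ 1/2 < 1, the complement has P[∩ A_i^c] ≥ 1 − 1/2 = 1/2 > 0, so some outcome avoids every A_i.

18·p = 1/2 ≈ 0.50000; existence CERTIFIED by the union bound.


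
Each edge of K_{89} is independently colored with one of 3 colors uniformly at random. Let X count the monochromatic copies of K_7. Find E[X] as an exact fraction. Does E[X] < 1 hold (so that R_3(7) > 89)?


E[X] = C(89, 7) · 3^{1 − 21} = 6890268572 · 3^{−20} = 6890268572/3486784401.
As a reduced fraction: E[X] = 6890268572/3486784401 ≈ 1.97611.
Is E[X] < 1? NO.
Since E[X] ≥ 1, the first-moment bound is inconclusive at n = 89; it does NOT by itself certify R_3(7) > 89.

E[X] = 6890268572/3486784401 ≈ 1.97611; E[X] ≥ 1; first-moment method inconclusive here.


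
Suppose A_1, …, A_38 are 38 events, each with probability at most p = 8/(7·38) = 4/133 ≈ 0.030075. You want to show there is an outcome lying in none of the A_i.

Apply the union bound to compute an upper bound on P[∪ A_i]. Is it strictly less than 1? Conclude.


Union bound: P[∪_{i=1}^{38} A_i] ≤ Σ_i P[A_i] ≤ 38·p = 38·(4/133) = 8/7.
Numerically: 8/7 ≈ 1.142857.
Is 8/7 < 1? NO.
Since the bound 8/7 is ≥ 1, the union bound is uninformative here; it does NOT by itself certify existence.

38·p = 8/7 ≈ 1.142857; existence NOT certified by the union bound.


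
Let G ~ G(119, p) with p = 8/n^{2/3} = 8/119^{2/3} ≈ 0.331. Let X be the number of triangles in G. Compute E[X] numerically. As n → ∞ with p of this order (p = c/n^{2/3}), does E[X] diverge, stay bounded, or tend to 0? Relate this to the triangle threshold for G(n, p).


Number of potential triangles: C(119, 3) = 273819.
Each occurs with probability p³ ≈ (0.331)³ ≈ 3.61556e-02.
By linearity: E[X] = C(119, 3)·p³ ≈ 273819 · 3.61556e-02 ≈ 9900.101.
Since α = 2/3 < 1, p = c/n^{2/3} ≫ 1/n is above the triangle threshold p ~ 1/n. Asymptotically E[X] ~ (c³/6)·n^{3(1−α)} = (8³/6)·n^{1} → ∞; triangles are abundant w.h.p.

E[X] ≈ 9900.101; in regime p = Θ(1/n^{2/3}) E[X] diverges (above the triangle threshold p ~ 1/n).


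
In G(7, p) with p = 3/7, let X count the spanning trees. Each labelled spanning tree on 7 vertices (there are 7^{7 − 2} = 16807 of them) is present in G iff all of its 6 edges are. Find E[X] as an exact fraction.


K_7 has 7^{7 − 2} = 16807 labelled spanning trees.
For each such spanning tree H, let X_H = 1 if all 6 edges of H are present in G. Then P[X_H = 1] = p^{6} = (3/7)^{6} = 729/117649.
By linearity of expectation: E[X] = Σ_H E[X_H] = 16807 · p^{6} = 16807 · 729/117649 = 729/7.
Numerically: E[X] ≈ 104.143.

E[X] = 16807 · (3/7)^{6} = 729/7 ≈ 104.143.


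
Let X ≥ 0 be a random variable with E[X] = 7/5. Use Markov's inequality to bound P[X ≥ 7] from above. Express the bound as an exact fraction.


μ = E[X] = 7/5, a = 7.
Markov: P[X ≥ 7] ≤ μ/a = (7/5)/7 = 1/5.
Numerically: ≈ 0.2000.
(Since a = 7 > μ = 1.4000, the bound 1/5 is < 1 and informative.)

P[X ≥ 7] ≤ 1/5 ≈ 0.2000.


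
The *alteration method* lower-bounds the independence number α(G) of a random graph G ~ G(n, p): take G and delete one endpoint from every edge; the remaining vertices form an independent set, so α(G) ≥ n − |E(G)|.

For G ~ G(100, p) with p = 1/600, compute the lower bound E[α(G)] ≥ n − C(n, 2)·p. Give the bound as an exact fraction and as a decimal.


E[|E(G)|] = C(100, 2)·p = 4950 · (1/600) = 33/4.
E[α(G)] ≥ n − E[|E(G)|] = 100 − 33/4 = 367/4.
Numerically: ≈ 91.750000.
(This is only a lower bound; the true E[α(G)] may be larger.)

E[α(G)] ≥ 367/4 ≈ 91.750000.


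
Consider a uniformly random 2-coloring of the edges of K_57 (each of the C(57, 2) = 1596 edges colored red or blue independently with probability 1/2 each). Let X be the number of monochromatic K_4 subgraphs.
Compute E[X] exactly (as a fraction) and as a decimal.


Let X = Σ_S X_S over the C(57, 4) = 395010 subsets S of size 4, where X_S = 1 if the K_4 on S is monochromatic.
For a fixed S, the K_4 on S has C(4, 2) = 6 edges. P[all 6 edges red] = (1/2)^6, and likewise for blue, so P[monochromatic] = 2·(1/2)^6 = 2^{1 − 6} = 1/32.
Summing: E[X] = C(57, 4) · 2^{1 − 6} = 395010 · 1/32 = 197505/16.
Numerically: E[X] ≈ 12344.0625.

E[X] = C(57,4)·2^(1−C(4,2)) = 197505/16 ≈ 12344.0625.


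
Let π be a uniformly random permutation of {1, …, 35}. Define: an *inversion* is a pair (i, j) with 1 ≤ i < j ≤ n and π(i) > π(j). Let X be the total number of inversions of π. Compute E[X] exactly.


Write X = Σ X_I over the C(35, 2) = 595 pairs i < j, with X_I the indicator of one inversion.
There are 595 indicators.
For each fixed pair i < j, the values π(i) and π(j) are two distinct elements of {1, …, 35} in uniformly random order; by symmetry P[π(i) > π(j)] = 1/2.
By linearity: E[X] = 595 · (1/2) = C(35, 2) · (1/2) = 595/2 = 595/2 ≈ 297.500.

E[X] = 595/2 = 297.500.


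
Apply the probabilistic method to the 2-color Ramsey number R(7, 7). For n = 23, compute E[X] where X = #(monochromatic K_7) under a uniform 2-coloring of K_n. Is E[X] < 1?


E[X] = C(23, 7) · 2^{1 − 21} = 245157 · 2^{−20} = 245157/1048576.
As a reduced fraction: E[X] = 245157/1048576 ≈ 0.23380.
Is E[X] < 1? YES.
Since E[X] < 1, there exists a 2-coloring of K_{23} with no monochromatic K_7; hence R(7, 7) > 23.

E[X] = 245157/1048576 ≈ 0.23380; E[X] < 1, so R(7, 7) > 23.


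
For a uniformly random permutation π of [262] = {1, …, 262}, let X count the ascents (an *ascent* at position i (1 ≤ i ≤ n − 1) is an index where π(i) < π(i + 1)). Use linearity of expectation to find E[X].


Write X = Σ X_I over i = 1, …, 261, with X_I the indicator of one ascent.
There are 261 indicators.
For each fixed i, the pair (π(i), π(i+1)) is a uniformly random ordered pair of distinct values from {1, …, 262}; by symmetry P[π(i) < π(i+1)] = 1/2.
By linearity: E[X] = 261 · (1/2) = (262 − 1) · (1/2) = 261/2 ≈ 130.500000.

E[X] = 261/2 = 130.500000.


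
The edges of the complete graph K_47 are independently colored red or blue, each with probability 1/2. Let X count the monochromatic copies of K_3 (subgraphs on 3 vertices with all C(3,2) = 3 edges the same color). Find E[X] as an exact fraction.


Let X = Σ_S X_S over the C(47, 3) = 16215 subsets S of size 3, where X_S = 1 if the K_3 on S is monochromatic.
For a fixed S, the K_3 on S has C(3, 2) = 3 edges. P[all 3 edges red] = (1/2)^3, and likewise for blue, so P[monochromatic] = 2·(1/2)^3 = 2^{1 − 3} = 1/4.
By linearity: E[X] = C(47, 3) · 2^{1 − 3} = 16215 · 1/4 = 16215/4.
Numerically: E[X] ≈ 4053.75000.

E[X] = C(47,3)·2^(1−C(3,2)) = 16215/4 ≈ 4053.75000.


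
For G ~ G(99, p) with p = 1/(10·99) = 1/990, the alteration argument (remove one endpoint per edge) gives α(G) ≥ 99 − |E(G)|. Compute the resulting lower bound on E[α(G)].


E[|E(G)|] = C(99, 2)·p = 4851 · (1/990) = 49/10.
E[α(G)] ≥ n − E[|E(G)|] = 99 − 49/10 = 941/10.
Numerically: ≈ 94.10000.
(This is only a lower bound; the true E[α(G)] may be larger.)

E[α(G)] ≥ 941/10 ≈ 94.10000.


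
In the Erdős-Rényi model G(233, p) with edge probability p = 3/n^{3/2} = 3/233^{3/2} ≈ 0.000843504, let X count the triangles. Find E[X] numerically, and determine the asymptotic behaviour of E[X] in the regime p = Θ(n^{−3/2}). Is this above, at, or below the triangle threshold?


Number of potential triangles: C(233, 3) = 2081156.
Each occurs with probability p³ ≈ (0.000843504)³ ≈ 6.00153191e-10.
By linearity: E[X] = C(233, 3)·p³ ≈ 2081156 · 6.00153191e-10 ≈ 0.001249.
Since α = 3/2 > 1, p = c/n^{3/2} = o(1/n) is below the triangle threshold p ~ 1/n. Asymptotically E[X] ~ (c³/6)·n^{3(1−α)} = (3³/6)·n^{-1.5} → 0, so by Markov's inequality G has no triangles w.h.p.

E[X] ≈ 0.001249; in regime p = Θ(1/n^{3/2}) E[X] tends to 0 (below the triangle threshold p ~ 1/n).


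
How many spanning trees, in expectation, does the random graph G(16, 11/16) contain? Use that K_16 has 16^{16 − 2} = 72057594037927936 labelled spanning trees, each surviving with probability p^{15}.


K_16 has 16^{16 − 2} = 72057594037927936 labelled spanning trees.
For each such spanning tree H, let X_H = 1 if all 15 edges of H are present in G. Then P[X_H = 1] = p^{15} = (11/16)^{15} = 4177248169415651/1152921504606846976.
By linearity: E[X] = Σ_H E[X_H] = 72057594037927936 · p^{15} = 72057594037927936 · 4177248169415651/1152921504606846976 = 4177248169415651/16.
Numerically: E[X] ≈ 2.6108e+14.

E[X] = 72057594037927936 · (11/16)^{15} = 4177248169415651/16 ≈ 2.6108e+14.


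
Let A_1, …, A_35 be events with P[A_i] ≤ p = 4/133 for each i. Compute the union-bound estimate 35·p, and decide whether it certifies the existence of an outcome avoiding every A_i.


Union bound: P[∪_{i=1}^{35} A_i] ≤ Σ_i P[A_i] ≤ 35·p = 35·(4/133) = 20/19.
Numerically: 20/19 ≈ 1.0526.
Is 20/19 < 1? NO.
Since the bound 20/19 is ≥ 1, the union bound is uninformative here; it does NOT by itself certify existence.

35·p = 20/19 ≈ 1.0526; existence NOT certified by the union bound.


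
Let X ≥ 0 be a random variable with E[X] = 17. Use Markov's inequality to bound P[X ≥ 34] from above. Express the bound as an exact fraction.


μ = E[X] = 17, a = 34.
Markov: P[X ≥ 34] ≤ μ/a = (17)/34 = 1/2.
Numerically: ≈ 0.5000.
(Since a = 34 > μ = 17.0000, the bound 1/2 is < 1 and informative.)

P[X ≥ 34] ≤ 1/2 ≈ 0.5000.


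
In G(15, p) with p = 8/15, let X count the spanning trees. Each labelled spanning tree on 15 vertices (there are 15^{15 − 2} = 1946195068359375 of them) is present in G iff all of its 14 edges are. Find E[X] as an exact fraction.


K_15 has 15^{15 − 2} = 1946195068359375 labelled spanning trees.
For each such spanning tree H, let X_H = 1 if all 14 edges of H are present in G. Then P[X_H = 1] = p^{14} = (8/15)^{14} = 4398046511104/29192926025390625.
Summing the indicators: E[X] = Σ_H E[X_H] = 1946195068359375 · p^{14} = 1946195068359375 · 4398046511104/29192926025390625 = 4398046511104/15.
Numerically: E[X] ≈ 2.932e+11.

E[X] = 1946195068359375 · (8/15)^{14} = 4398046511104/15 ≈ 2.932e+11.


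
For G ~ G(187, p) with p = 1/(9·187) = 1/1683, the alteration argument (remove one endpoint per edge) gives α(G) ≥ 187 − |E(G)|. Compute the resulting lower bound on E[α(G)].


E[|E(G)|] = C(187, 2)·p = 17391 · (1/1683) = 31/3.
E[α(G)] ≥ n − E[|E(G)|] = 187 − 31/3 = 530/3.
Numerically: ≈ 176.6667.
(This is only a lower bound; the true E[α(G)] may be larger.)

E[α(G)] ≥ 530/3 ≈ 176.6667.


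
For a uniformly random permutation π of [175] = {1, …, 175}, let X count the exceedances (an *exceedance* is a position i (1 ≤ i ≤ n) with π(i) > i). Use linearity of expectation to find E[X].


Write X = Σ_{i=1}^{175} X_i, where X_i = 1_{π(i) > i}.
For each fixed i, π(i) is uniform over {1, …, 175} (marginal of a uniform permutation), so P[π(i) > i] = (n − i)/n. Summing: Σ_{i=1}^{175} (n − i)/n = (0 + 1 + … + 174)/175 = 175(175 − 1)/(2·175) = (175 − 1)/2.
Hence E[X] = Σ_{i=1}^{175} (175 − i)/175 = 87 ≈ 87.000.

E[X] = 87 = 87.000.


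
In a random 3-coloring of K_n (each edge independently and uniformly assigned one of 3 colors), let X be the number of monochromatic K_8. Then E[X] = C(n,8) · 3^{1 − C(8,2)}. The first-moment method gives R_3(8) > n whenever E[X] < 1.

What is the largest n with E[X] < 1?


We need C(n, 8) · 3^{1 − 28} < 1, i.e. C(n, 8) < 3^{28 − 1} = 7625597484987.
Check values of n near the boundary:
  n = 150: C(150, 8) = 5257211409450; 5257211409450 < 7625597484987? YES
  n = 151: C(151, 8) = 5551321138650; 5551321138650 < 7625597484987? YES
  n = 152: C(152, 8) = 5859727868575; 5859727868575 < 7625597484987? YES
  n = 153: C(153, 8) = 6183023199255; 6183023199255 < 7625597484987? YES
  n = 154: C(154, 8) = 6521818990995; 6521818990995 < 7625597484987? YES
  n = 155: C(155, 8) = 6876747915675; 6876747915675 < 7625597484987? YES
  n = 156: C(156, 8) = 7248464019225; 7248464019225 < 7625597484987? YES
  n = 157: C(157, 8) = 7637643295425; 7637643295425 < 7625597484987? NO
The largest n with C(n, 8) < 7625597484987 is n = 156 (where E[X] = 805384891025/847288609443 ≈ 0.951). Hence R_3(8) > 156, i.e. R_3(8) ≥ 157.

Largest n = 156; hence R_3(8) > 156.


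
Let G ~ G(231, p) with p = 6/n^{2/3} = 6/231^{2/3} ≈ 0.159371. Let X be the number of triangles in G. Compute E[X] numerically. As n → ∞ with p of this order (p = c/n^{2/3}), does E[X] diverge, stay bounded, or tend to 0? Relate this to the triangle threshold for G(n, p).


Number of potential triangles: C(231, 3) = 2027795.
Each occurs with probability p³ ≈ (0.159371)³ ≈ 4.04790015e-03.
By linearity: E[X] = C(231, 3)·p³ ≈ 2027795 · 4.04790015e-03 ≈ 8208.311688.
Since α = 2/3 < 1, p = c/n^{2/3} ≫ 1/n is above the triangle threshold p ~ 1/n. Asymptotically E[X] ~ (c³/6)·n^{3(1−α)} = (6³/6)·n^{1} → ∞; triangles are abundant w.h.p.

E[X] ≈ 8208.311688; in regime p = Θ(1/n^{2/3}) E[X] diverges (above the triangle threshold p ~ 1/n).


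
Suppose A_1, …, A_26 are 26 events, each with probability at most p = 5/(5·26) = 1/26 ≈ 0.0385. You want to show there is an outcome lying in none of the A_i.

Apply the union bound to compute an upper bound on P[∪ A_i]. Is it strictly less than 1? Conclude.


Union bound: P[∪_{i=1}^{26} A_i] ≤ Σ_i P[A_i] ≤ 26·p = 26·(1/26) = 1.
Numerically: 1 ≈ 1.0000.
Is 1 < 1? NO.
Since the bound 1 is ≥ 1, the union bound is uninformative here; it does NOT by itself certify existence.

26·p = 1 ≈ 1.0000; existence NOT certified by the union bound.


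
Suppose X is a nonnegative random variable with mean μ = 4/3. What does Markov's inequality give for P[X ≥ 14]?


μ = E[X] = 4/3, a = 14.
Markov: P[X ≥ 14] ≤ μ/a = (4/3)/14 = 2/21.
Numerically: ≈ 0.095.
(Since a = 14 > μ = 1.333, the bound 2/21 is < 1 and informative.)

P[X ≥ 14] ≤ 2/21 ≈ 0.095.


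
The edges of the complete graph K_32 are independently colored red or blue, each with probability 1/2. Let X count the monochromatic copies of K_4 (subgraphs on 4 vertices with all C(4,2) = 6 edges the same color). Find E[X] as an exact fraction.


Let X = Σ_S X_S over the C(32, 4) = 35960 subsets S of size 4, where X_S = 1 if the K_4 on S is monochromatic.
For a fixed S, the K_4 on S has C(4, 2) = 6 edges. P[all 6 edges red] = (1/2)^6, and likewise for blue, so P[monochromatic] = 2·(1/2)^6 = 2^{1 − 6} = 1/32.
By linearity of expectation: E[X] = C(32, 4) · 2^{1 − 6} = 35960 · 1/32 = 4495/4.
Numerically: E[X] ≈ 1123.750.

E[X] = C(32,4)·2^(1−C(4,2)) = 4495/4 ≈ 1123.750.


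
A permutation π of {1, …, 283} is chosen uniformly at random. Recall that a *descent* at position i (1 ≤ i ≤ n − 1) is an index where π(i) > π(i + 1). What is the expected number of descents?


Write X = Σ X_I over i = 1, …, 282, with X_I the indicator of one descent.
There are 282 indicators.
For each fixed i, the pair (π(i), π(i+1)) is a uniformly random ordered pair of distinct values from {1, …, 283}; by symmetry P[π(i) > π(i+1)] = 1/2.
By linearity: E[X] = 282 · (1/2) = (283 − 1) · (1/2) = 141 ≈ 141.000.

E[X] = 141 = 141.000.


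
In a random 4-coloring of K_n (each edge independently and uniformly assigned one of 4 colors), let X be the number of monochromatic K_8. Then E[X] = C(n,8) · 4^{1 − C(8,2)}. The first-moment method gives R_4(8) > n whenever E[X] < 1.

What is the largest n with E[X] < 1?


We need C(n, 8) · 4^{1 − 28} < 1, i.e. C(n, 8) < 4^{28 − 1} = 18014398509481984.
Check values of n near the boundary:
  n = 407: C(407, 8) = 17424959239309050; 17424959239309050 < 18014398509481984? YES
  n = 408: C(408, 8) = 17773458424095231; 17773458424095231 < 18014398509481984? YES
  n = 409: C(409, 8) = 18128041135797879; 18128041135797879 < 18014398509481984? NO
  n = 410: C(410, 8) = 18488798173326195; 18488798173326195 < 18014398509481984? NO
The largest n with C(n, 8) < 18014398509481984 is n = 408 (where E[X] = 17773458424095231/18014398509481984 ≈ 0.9866). Hence R_4(8) > 408, i.e. R_4(8) ≥ 409.

Largest n = 408; hence R_4(8) > 408.


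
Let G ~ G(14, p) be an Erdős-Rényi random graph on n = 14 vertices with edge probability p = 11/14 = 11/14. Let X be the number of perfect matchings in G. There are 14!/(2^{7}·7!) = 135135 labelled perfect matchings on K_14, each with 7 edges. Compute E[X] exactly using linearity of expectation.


K_14 has 14!/(2^{7}·7!) = 135135 labelled perfect matchings.
For each such perfect matching H, let X_H = 1 if all 7 edges of H are present in G. Then P[X_H = 1] = p^{7} = (11/14)^{7} = 19487171/105413504.
By linearity: E[X] = Σ_H E[X_H] = 135135 · p^{7} = 135135 · 19487171/105413504 = 376199836155/15059072.
Numerically: E[X] ≈ 24981.6.

E[X] = 135135 · (11/14)^{7} = 376199836155/15059072 ≈ 24981.6.


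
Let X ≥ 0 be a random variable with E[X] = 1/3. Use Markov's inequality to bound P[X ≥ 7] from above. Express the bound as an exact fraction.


μ = E[X] = 1/3, a = 7.
Markov: P[X ≥ 7] ≤ μ/a = (1/3)/7 = 1/21.
Numerically: ≈ 0.0476.
(Since a = 7 > μ = 0.3333, the bound 1/21 is < 1 and informative.)

P[X ≥ 7] ≤ 1/21 ≈ 0.0476.


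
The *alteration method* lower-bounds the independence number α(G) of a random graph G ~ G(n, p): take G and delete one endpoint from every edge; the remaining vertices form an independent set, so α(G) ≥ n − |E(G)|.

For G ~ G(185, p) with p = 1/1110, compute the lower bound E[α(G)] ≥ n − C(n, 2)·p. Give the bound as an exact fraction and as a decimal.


E[|E(G)|] = C(185, 2)·p = 17020 · (1/1110) = 46/3.
E[α(G)] ≥ n − E[|E(G)|] = 185 − 46/3 = 509/3.
Numerically: ≈ 169.6667.
(This is only a lower bound; the true E[α(G)] may be larger.)

E[α(G)] ≥ 509/3 ≈ 169.6667.


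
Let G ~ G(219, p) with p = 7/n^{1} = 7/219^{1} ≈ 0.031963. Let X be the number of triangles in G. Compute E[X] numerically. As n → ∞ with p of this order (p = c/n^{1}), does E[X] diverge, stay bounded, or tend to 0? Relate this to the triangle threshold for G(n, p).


Number of potential triangles: C(219, 3) = 1726669.
Each occurs with probability p³ ≈ (0.031963)³ ≈ 3.2655909e-05.
By linearity: E[X] = C(219, 3)·p³ ≈ 1726669 · 3.2655909e-05 ≈ 56.38595.
Here α = 1, so p = 7/n is exactly at the triangle threshold p ~ 1/n. Asymptotically E[X] → c³/6 = 7³/6 = 343/6 ≈ 57.16667, a bounded constant. In this regime the triangle count is asymptotically Poisson(c³/6).

E[X] ≈ 56.38595; in regime p = Θ(1/n^{1}) E[X] stays bounded (at the triangle threshold p ~ 1/n).


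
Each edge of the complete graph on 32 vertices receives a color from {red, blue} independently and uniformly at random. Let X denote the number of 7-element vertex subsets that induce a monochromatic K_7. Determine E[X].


Let X = Σ_S X_S over the C(32, 7) = 3365856 subsets S of size 7, where X_S = 1 if the K_7 on S is monochromatic.
For a fixed S, the K_7 on S has C(7, 2) = 21 edges. P[all 21 edges red] = (1/2)^21, and likewise for blue, so P[monochromatic] = 2·(1/2)^21 = 2^{1 − 21} = 1/1048576.
By linearity: E[X] = C(32, 7) · 2^{1 − 21} = 3365856 · 1/1048576 = 105183/32768.
Numerically: E[X] ≈ 3.20993.

E[X] = C(32,7)·2^(1−C(7,2)) = 105183/32768 ≈ 3.20993.


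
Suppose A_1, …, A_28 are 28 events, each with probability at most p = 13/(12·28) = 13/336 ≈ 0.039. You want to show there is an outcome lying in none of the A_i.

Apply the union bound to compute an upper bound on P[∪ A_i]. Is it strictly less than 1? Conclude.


Union bound: P[∪_{i=1}^{28} A_i] ≤ Σ_i P[A_i] ≤ 28·p = 28·(13/336) = 13/12.
Numerically: 13/12 ≈ 1.083.
Is 13/12 < 1? NO.
Since the bound 13/12 is ≥ 1, the union bound is uninformative here; it does NOT by itself certify existence.

28·p = 13/12 ≈ 1.083; existence NOT certified by the union bound.


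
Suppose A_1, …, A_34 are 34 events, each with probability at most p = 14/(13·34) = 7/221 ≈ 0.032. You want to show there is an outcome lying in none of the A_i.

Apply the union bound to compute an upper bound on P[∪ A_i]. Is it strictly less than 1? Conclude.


Union bound: P[∪_{i=1}^{34} A_i] ≤ Σ_i P[A_i] ≤ 34·p = 34·(7/221) = 14/13.
Numerically: 14/13 ≈ 1.077.
Is 14/13 < 1? NO.
Since the bound 14/13 is ≥ 1, the union bound is uninformative here; it does NOT by itself certify existence.

34·p = 14/13 ≈ 1.077; existence NOT certified by the union bound.


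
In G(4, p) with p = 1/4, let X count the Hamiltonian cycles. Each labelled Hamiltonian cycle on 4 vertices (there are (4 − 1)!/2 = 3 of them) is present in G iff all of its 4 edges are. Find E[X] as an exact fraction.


K_4 has (4 − 1)!/2 = 3 labelled Hamiltonian cycles.
For each such Hamiltonian cycle H, let X_H = 1 if all 4 edges of H are present in G. Then P[X_H = 1] = p^{4} = (1/4)^{4} = 1/256.
By linearity of expectation: E[X] = Σ_H E[X_H] = 3 · p^{4} = 3 · 1/256 = 3/256.
Numerically: E[X] ≈ 0.01172.

E[X] = 3 · (1/4)^{4} = 3/256 ≈ 0.01172.


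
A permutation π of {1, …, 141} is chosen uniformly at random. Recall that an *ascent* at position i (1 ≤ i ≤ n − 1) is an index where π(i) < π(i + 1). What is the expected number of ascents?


Write X = Σ X_I over i = 1, …, 140, with X_I the indicator of one ascent.
There are 140 indicators.
For each fixed i, the pair (π(i), π(i+1)) is a uniformly random ordered pair of distinct values from {1, …, 141}; by symmetry P[π(i) < π(i+1)] = 1/2.
By linearity: E[X] = 140 · (1/2) = (141 − 1) · (1/2) = 70 ≈ 70.0000.

E[X] = 70 = 70.0000.


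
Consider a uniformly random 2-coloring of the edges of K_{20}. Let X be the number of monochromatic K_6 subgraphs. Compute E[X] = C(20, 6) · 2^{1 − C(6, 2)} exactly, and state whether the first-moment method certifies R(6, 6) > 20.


E[X] = C(20, 6) · 2^{1 − 15} = 38760 · 2^{−14} = 38760/16384.
As a reduced fraction: E[X] = 4845/2048 ≈ 2.3657.
Is E[X] < 1? NO.
Since E[X] ≥ 1, the first-moment bound is inconclusive at n = 20; it does NOT by itself certify R(6, 6) > 20.

E[X] = 4845/2048 ≈ 2.3657; E[X] ≥ 1; first-moment method inconclusive here.


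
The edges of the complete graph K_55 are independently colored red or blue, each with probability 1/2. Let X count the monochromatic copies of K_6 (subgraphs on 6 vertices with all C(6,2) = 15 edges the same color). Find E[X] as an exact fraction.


Let X = Σ_S X_S over the C(55, 6) = 28989675 subsets S of size 6, where X_S = 1 if the K_6 on S is monochromatic.
For a fixed S, the K_6 on S has C(6, 2) = 15 edges. P[all 15 edges red] = (1/2)^15, and likewise for blue, so P[monochromatic] = 2·(1/2)^15 = 2^{1 − 15} = 1/16384.
By linearity of expectation: E[X] = C(55, 6) · 2^{1 − 15} = 28989675 · 1/16384 = 28989675/16384.
Numerically: E[X] ≈ 1769.389343.

E[X] = C(55,6)·2^(1−C(6,2)) = 28989675/16384 ≈ 1769.389343.


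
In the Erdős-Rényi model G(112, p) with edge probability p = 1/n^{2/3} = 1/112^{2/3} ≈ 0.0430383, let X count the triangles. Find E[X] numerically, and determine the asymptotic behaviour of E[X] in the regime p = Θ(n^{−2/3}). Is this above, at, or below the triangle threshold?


Number of potential triangles: C(112, 3) = 227920.
Each occurs with probability p³ ≈ (0.0430383)³ ≈ 7.97193878e-05.
By linearity: E[X] = C(112, 3)·p³ ≈ 227920 · 7.97193878e-05 ≈ 18.169643.
Since α = 2/3 < 1, p = c/n^{2/3} ≫ 1/n is above the triangle threshold p ~ 1/n. Asymptotically E[X] ~ (c³/6)·n^{3(1−α)} = (1³/6)·n^{1} → ∞; triangles are abundant w.h.p.

E[X] ≈ 18.169643; in regime p = Θ(1/n^{2/3}) E[X] diverges (above the triangle threshold p ~ 1/n).


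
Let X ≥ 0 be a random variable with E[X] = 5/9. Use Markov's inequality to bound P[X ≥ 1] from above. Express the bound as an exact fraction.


μ = E[X] = 5/9, a = 1.
Markov: P[X ≥ 1] ≤ μ/a = (5/9)/1 = 5/9.
Numerically: ≈ 0.555556.
(Since a = 1 > μ = 0.555556, the bound 5/9 is < 1 and informative.)

P[X ≥ 1] ≤ 5/9 ≈ 0.555556.


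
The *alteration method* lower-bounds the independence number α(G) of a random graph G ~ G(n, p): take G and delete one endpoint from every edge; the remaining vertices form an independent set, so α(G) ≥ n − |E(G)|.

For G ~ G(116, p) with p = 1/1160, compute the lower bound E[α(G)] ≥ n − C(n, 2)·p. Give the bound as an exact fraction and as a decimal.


E[|E(G)|] = C(116, 2)·p = 6670 · (1/1160) = 23/4.
E[α(G)] ≥ n − E[|E(G)|] = 116 − 23/4 = 441/4.
Numerically: ≈ 110.250.
(This is only a lower bound; the true E[α(G)] may be larger.)

E[α(G)] ≥ 441/4 ≈ 110.250.


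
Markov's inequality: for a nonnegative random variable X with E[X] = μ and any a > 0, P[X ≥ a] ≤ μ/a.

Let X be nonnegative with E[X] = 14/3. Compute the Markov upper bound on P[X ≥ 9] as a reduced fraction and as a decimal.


μ = E[X] = 14/3, a = 9.
Markov: P[X ≥ 9] ≤ μ/a = (14/3)/9 = 14/27.
Numerically: ≈ 0.519.
(Since a = 9 > μ = 4.667, the bound 14/27 is < 1 and informative.)

P[X ≥ 9] ≤ 14/27 ≈ 0.519.


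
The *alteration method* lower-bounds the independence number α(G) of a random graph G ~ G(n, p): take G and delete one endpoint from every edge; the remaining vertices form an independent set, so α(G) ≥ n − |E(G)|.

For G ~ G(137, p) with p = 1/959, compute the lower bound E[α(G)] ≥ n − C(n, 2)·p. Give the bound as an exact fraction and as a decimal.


E[|E(G)|] = C(137, 2)·p = 9316 · (1/959) = 68/7.
E[α(G)] ≥ n − E[|E(G)|] = 137 − 68/7 = 891/7.
Numerically: ≈ 127.285714.
(This is only a lower bound; the true E[α(G)] may be larger.)

E[α(G)] ≥ 891/7 ≈ 127.285714.


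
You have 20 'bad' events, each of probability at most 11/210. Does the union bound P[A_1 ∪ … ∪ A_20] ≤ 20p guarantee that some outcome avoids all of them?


Union bound: P[∪_{i=1}^{20} A_i] ≤ Σ_i P[A_i] ≤ 20·p = 20·(11/210) = 22/21.
Numerically: 22/21 ≈ 1.047619.
Is 22/21 < 1? NO.
Since the bound 22/21 is ≥ 1, the union bound is uninformative here; it does NOT by itself certify existence.

20·p = 22/21 ≈ 1.047619; existence NOT certified by the union bound.


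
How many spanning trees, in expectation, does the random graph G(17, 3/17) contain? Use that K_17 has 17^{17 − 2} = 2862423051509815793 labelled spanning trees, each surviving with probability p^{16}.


K_17 has 17^{17 − 2} = 2862423051509815793 labelled spanning trees.
For each such spanning tree H, let X_H = 1 if all 16 edges of H are present in G. Then P[X_H = 1] = p^{16} = (3/17)^{16} = 43046721/48661191875666868481.
By linearity: E[X] = Σ_H E[X_H] = 2862423051509815793 · p^{16} = 2862423051509815793 · 43046721/48661191875666868481 = 43046721/17.
Numerically: E[X] ≈ 2.53e+06.

E[X] = 2862423051509815793 · (3/17)^{16} = 43046721/17 ≈ 2.53e+06.


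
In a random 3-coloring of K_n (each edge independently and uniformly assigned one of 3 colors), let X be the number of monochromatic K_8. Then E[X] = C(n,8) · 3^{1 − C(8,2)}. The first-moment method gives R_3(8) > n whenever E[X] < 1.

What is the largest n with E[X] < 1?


We need C(n, 8) · 3^{1 − 28} < 1, i.e. C(n, 8) < 3^{28 − 1} = 7625597484987.
Check values of n near the boundary:
  n = 155: C(155, 8) = 6876747915675; 6876747915675 < 7625597484987? YES
  n = 156: C(156, 8) = 7248464019225; 7248464019225 < 7625597484987? YES
  n = 157: C(157, 8) = 7637643295425; 7637643295425 < 7625597484987? NO
The largest n with C(n, 8) < 7625597484987 is n = 156 (where E[X] = 805384891025/847288609443 ≈ 0.9505437). Hence R_3(8) > 156, i.e. R_3(8) ≥ 157.

Largest n = 156; hence R_3(8) > 156.


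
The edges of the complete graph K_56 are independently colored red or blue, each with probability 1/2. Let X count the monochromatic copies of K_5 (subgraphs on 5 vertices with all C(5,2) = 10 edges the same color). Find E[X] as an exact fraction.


Let X = Σ_S X_S over the C(56, 5) = 3819816 subsets S of size 5, where X_S = 1 if the K_5 on S is monochromatic.
For a fixed S, the K_5 on S has C(5, 2) = 10 edges. P[all 10 edges red] = (1/2)^10, and likewise for blue, so P[monochromatic] = 2·(1/2)^10 = 2^{1 − 10} = 1/512.
Summing: E[X] = C(56, 5) · 2^{1 − 10} = 3819816 · 1/512 = 477477/64.
Numerically: E[X] ≈ 7460.5781.

E[X] = C(56,5)·2^(1−C(5,2)) = 477477/64 ≈ 7460.5781.


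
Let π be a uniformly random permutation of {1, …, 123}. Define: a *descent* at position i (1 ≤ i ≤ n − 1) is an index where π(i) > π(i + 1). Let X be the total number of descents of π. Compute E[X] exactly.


Write X = Σ X_I over i = 1, …, 122, with X_I the indicator of one descent.
There are 122 indicators.
For each fixed i, the pair (π(i), π(i+1)) is a uniformly random ordered pair of distinct values from {1, …, 123}; by symmetry P[π(i) > π(i+1)] = 1/2.
By linearity: E[X] = 122 · (1/2) = (123 − 1) · (1/2) = 61 ≈ 61.0000.

E[X] = 61 = 61.0000.


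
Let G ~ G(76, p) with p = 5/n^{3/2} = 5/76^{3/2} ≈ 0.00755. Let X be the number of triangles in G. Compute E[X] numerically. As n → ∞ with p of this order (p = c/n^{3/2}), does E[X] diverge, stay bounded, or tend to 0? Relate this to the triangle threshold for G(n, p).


Number of potential triangles: C(76, 3) = 70300.
Each occurs with probability p³ ≈ (0.00755)³ ≈ 4.29783e-07.
By linearity: E[X] = C(76, 3)·p³ ≈ 70300 · 4.29783e-07 ≈ 0.030.
Since α = 3/2 > 1, p = c/n^{3/2} = o(1/n) is below the triangle threshold p ~ 1/n. Asymptotically E[X] ~ (c³/6)·n^{3(1−α)} = (5³/6)·n^{-1.5} → 0, so by Markov's inequality G has no triangles w.h.p.

E[X] ≈ 0.030; in regime p = Θ(1/n^{3/2}) E[X] tends to 0 (below the triangle threshold p ~ 1/n).


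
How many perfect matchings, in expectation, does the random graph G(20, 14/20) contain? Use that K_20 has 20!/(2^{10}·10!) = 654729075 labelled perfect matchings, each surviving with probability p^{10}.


K_20 has 20!/(2^{10}·10!) = 654729075 labelled perfect matchings.
For each such perfect matching H, let X_H = 1 if all 10 edges of H are present in G. Then P[X_H = 1] = p^{10} = (7/10)^{10} = 282475249/10000000000.
By linearity of expectation: E[X] = Σ_H E[X_H] = 654729075 · p^{10} = 654729075 · 282475249/10000000000 = 7397790339526587/400000000.
Numerically: E[X] ≈ 1.8494e+07.

E[X] = 654729075 · (7/10)^{10} = 7397790339526587/400000000 ≈ 1.8494e+07.


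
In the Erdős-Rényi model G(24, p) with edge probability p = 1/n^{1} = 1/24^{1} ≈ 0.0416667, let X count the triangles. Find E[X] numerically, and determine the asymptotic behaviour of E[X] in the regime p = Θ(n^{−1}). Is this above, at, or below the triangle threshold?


Number of potential triangles: C(24, 3) = 2024.
Each occurs with probability p³ ≈ (0.0416667)³ ≈ 7.23379630e-05.
By linearity: E[X] = C(24, 3)·p³ ≈ 2024 · 7.23379630e-05 ≈ 0.146412.
Here α = 1, so p = 1/n is exactly at the triangle threshold p ~ 1/n. Asymptotically E[X] → c³/6 = 1³/6 = 1/6 ≈ 0.166667, a bounded constant. In this regime the triangle count is asymptotically Poisson(c³/6).

E[X] ≈ 0.146412; in regime p = Θ(1/n^{1}) E[X] stays bounded (at the triangle threshold p ~ 1/n).
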